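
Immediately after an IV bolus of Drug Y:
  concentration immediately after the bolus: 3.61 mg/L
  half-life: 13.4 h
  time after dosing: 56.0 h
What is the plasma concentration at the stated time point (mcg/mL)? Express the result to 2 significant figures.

0.20 mcg/mL

k = ln2 / t½ = 0.693147 / 13.4 = 0.05173 h⁻¹
C = C₀ · e^(−k·t) = 3.610 × e^(−0.05173 × 56.0)
  = 3.610 × 0.05520 = 0.1993 mg/L
(0.1993 mg/L = 0.1993 mcg/mL)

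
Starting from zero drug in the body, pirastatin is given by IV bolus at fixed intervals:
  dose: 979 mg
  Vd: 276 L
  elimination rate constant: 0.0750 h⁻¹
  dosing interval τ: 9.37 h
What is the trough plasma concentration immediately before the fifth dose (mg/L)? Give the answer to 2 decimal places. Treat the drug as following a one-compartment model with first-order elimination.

3.27 mg/L

C₀ per dose = Dose / Vd = 979 / 276 = 3.547 mg/L
Fraction remaining after one interval: r = e^(−kτ) = e^(−0.07500 × 9.37) = 0.4952
Before dose 5, 4 doses have been given (aged 1τ, 2τ, 3τ, 4τ).
C_trough = C₀ × (r + r² + … + r^4) = C₀ × r(1−r^4)/(1−r)
        = 3.547 × 0.4952 × (1 − 0.06013) / (1 − 0.4952) = 3.270 mg/L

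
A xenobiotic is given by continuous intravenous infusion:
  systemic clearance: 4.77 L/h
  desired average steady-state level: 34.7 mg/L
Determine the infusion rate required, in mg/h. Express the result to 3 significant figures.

At steady state, infusion rate R₀ = Css × CL = 34.7 × 4.770 = 165.5 mg/h

166 mg/h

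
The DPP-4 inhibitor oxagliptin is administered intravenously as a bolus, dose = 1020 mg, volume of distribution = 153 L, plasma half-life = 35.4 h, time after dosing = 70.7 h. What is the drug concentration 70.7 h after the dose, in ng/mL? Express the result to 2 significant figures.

C₀ = Dose / Vd = 1020 / 153 = 6.667 mg/L
k = ln2 / t½ = 0.693147 / 35.4 = 0.01958 h⁻¹
C = C₀ · e^(−k·t) = 6.667 × e^(−0.01958 × 70.7)
  = 6.667 × 0.2505 = 1.670 mg/L
Convert: 1.670 mg/L × 1000 = 1670 ng/mL

1700 ng/mL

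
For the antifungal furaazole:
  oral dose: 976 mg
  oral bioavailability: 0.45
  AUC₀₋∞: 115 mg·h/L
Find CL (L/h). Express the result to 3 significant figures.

CL = F·Dose / AUC = 0.45 × 976 / 115 = 3.819 L/h

3.82 L/h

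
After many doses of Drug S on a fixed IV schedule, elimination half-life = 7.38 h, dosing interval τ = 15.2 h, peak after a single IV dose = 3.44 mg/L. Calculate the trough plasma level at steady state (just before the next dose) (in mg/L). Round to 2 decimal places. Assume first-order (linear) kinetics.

1.09 mg/L

k = ln2 / t½ = 0.693147 / 7.38 = 0.09392 h⁻¹
e^(−kτ) = e^(−0.09392 × 15.2) = 0.2399
Accumulation ratio R = 1 / (1 − e^(−kτ)) = 1 / (1 − 0.2399) = 1.316
Steady-state trough = C₀ × R × e^(−kτ) = 3.44 × 1.316 × 0.2399 = 1.086 mg/L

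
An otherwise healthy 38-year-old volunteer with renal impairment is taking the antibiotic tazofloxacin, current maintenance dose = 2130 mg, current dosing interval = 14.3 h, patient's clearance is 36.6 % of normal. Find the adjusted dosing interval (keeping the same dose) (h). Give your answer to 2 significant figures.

To keep the same average steady-state level, dosing rate must scale with clearance.
CL ratio = 36.6 / 100 = 0.3660
New interval (same dose) = 14.3 / 0.3660 = 39.07 h

39 h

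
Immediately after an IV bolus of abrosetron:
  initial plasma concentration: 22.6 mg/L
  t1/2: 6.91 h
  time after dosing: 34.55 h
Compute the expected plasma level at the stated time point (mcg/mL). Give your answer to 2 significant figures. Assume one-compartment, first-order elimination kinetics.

k = ln2 / t½ = 0.693147 / 6.91 = 0.1003 h⁻¹
t / t½ = 34.55 / 6.91 = 5 half-lives
C = C₀ × (1/2)^5 = 22.60 × 0.03125 = 0.7063 mg/L
(0.7063 mg/L = 0.7063 mcg/mL)

0.71 mcg/mL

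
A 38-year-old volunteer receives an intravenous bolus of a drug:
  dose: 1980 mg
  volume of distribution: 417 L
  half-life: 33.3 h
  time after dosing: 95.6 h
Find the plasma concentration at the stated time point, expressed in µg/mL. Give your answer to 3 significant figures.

C₀ = Dose / Vd = 1980 / 417 = 4.748 mg/L
k = ln2 / t½ = 0.693147 / 33.3 = 0.02082 h⁻¹
C = C₀ · e^(−k·t) = 4.748 × e^(−0.02082 × 95.6)
  = 4.748 × 0.1366 = 0.6486 mg/L
(0.6486 mg/L = 0.6486 µg/mL)

0.649 µg/mL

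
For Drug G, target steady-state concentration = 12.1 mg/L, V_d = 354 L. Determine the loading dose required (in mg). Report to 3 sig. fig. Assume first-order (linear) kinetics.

LD = Css × Vd = 12.1 × 354 = 4283 mg

4280 mg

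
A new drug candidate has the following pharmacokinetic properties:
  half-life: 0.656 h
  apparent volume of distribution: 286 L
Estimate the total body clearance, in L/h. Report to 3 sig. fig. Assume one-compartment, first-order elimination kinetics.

302 L/h

k = ln2 / t½ = 0.693147 / 0.656 = 1.057 h⁻¹
CL = k × Vd = 1.057 × 286 = 302.3 L/h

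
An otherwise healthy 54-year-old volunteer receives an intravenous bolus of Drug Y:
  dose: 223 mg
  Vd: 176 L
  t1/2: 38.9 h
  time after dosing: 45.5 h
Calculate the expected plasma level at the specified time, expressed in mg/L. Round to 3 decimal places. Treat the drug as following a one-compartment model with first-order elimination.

C₀ = Dose / Vd = 223.0 / 176 = 1.267 mg/L
k = ln2 / t½ = 0.693147 / 38.9 = 0.01782 h⁻¹
C = C₀ · e^(−k·t) = 1.267 × e^(−0.01782 × 45.5)
  = 1.267 × 0.4445 = 0.5632 mg/L

0.563 mg/L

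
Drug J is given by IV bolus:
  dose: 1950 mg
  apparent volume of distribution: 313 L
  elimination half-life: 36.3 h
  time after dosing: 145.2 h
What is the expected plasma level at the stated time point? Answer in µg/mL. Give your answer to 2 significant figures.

0.39 µg/mL

C₀ = Dose / Vd = 1950 / 313 = 6.230 mg/L
k = ln2 / t½ = 0.693147 / 36.3 = 0.01909 h⁻¹
t / t½ = 145.2 / 36.3 = 4 half-lives
C = C₀ × (1/2)^4 = 6.230 × 0.06250 = 0.3894 mg/L
(0.3894 mg/L = 0.3894 µg/mL)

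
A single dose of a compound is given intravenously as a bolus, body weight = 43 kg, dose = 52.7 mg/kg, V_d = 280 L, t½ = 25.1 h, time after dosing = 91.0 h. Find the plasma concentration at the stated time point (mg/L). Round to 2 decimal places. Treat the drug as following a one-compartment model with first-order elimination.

0.66 mg/L

Total dose = 52.7 × 43 = 2266 mg
C₀ = Dose / Vd = 2266 / 280 = 8.093 mg/L
k = ln2 / t½ = 0.693147 / 25.1 = 0.02762 h⁻¹
C = C₀ · e^(−k·t) = 8.093 × e^(−0.02762 × 91.0)
  = 8.093 × 0.08099 = 0.6555 mg/L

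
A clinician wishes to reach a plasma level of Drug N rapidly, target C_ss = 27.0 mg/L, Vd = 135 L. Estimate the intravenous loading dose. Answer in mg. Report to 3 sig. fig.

3650 mg

LD = Css × Vd = 27.0 × 135 = 3645 mg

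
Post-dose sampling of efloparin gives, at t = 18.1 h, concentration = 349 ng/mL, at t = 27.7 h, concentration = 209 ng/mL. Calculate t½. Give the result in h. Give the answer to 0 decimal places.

13 h

k = ln(C₁/C₂) / (t₂ − t₁) = ln(349/209) / (27.7 − 18.1)
  = 0.5127 / 9.600 = 0.05341 h⁻¹
t½ = ln2 / k = 0.693147 / 0.05341 = 12.98 h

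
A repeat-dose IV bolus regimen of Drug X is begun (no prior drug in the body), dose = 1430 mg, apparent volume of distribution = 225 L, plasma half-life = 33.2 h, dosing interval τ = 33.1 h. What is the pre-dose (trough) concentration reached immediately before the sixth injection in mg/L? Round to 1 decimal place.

C₀ per dose = Dose / Vd = 1430 / 225 = 6.356 mg/L
k = ln2 / t½ = 0.693147 / 33.2 = 0.02088 h⁻¹
Fraction remaining after one interval: r = e^(−kτ) = e^(−0.02088 × 33.1) = 0.5010
Before dose 6, 5 doses have been given (aged 1τ, 2τ, 3τ, 4τ, 5τ).
C_trough = C₀ × (r + r² + … + r^5) = C₀ × r(1−r^5)/(1−r)
        = 6.356 × 0.5010 × (1 − 0.03156) / (1 − 0.5010) = 6.180 mg/L

6.2 mg/L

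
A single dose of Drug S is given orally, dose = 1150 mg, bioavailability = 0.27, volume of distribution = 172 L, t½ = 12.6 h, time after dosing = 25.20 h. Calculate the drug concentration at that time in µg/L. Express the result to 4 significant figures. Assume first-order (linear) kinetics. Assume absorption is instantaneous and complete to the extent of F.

451.3 µg/L

Amount reaching circulation = F × Dose = 0.27 × 1150 = 310.5 mg
C₀ = F·Dose / Vd = 310.5 / 172 = 1.805 mg/L
k = ln2 / t½ = 0.693147 / 12.6 = 0.05501 h⁻¹
t / t½ = 25.20 / 12.6 = 2 half-lives
C = C₀ × (1/2)^2 = 1.805 × 0.2500 = 0.4513 mg/L
Convert: 0.4513 mg/L × 1000 = 451.3 µg/L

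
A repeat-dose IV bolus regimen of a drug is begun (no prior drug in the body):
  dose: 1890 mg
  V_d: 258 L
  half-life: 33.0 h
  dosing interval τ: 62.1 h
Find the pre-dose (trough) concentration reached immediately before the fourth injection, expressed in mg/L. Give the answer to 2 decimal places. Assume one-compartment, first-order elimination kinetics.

C₀ per dose = Dose / Vd = 1890 / 258 = 7.326 mg/L
k = ln2 / t½ = 0.693147 / 33.0 = 0.02100 h⁻¹
Fraction remaining after one interval: r = e^(−kτ) = e^(−0.02100 × 62.1) = 0.2714
Before dose 4, 3 doses have been given (aged 1τ, 2τ, 3τ).
C_trough = C₀ × (r + r² + … + r^3) = C₀ × r(1−r^3)/(1−r)
        = 7.326 × 0.2714 × (1 − 0.01999) / (1 − 0.2714) = 2.674 mg/L

2.67 mg/L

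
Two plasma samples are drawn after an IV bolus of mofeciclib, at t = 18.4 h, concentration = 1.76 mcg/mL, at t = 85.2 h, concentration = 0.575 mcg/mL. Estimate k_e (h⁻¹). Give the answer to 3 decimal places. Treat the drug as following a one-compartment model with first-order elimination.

k = ln(C₁/C₂) / (t₂ − t₁) = ln(1.76/0.575) / (85.2 − 18.4)
  = 1.119 / 66.80 = 0.01675 h⁻¹

0.017 h⁻¹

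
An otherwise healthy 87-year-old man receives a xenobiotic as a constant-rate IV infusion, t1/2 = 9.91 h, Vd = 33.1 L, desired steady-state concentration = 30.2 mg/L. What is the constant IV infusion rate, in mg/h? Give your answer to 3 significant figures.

k = ln2 / t½ = 0.693147 / 9.91 = 0.06994 h⁻¹
CL = k × Vd = 0.06994 × 33.1 = 2.315 L/h
At steady state, infusion rate R₀ = Css × CL = 30.2 × 2.315 = 69.91 mg/h

69.9 mg/h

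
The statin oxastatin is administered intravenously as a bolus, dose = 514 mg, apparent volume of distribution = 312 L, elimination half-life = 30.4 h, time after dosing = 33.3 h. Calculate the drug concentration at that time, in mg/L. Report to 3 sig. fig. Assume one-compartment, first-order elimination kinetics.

0.771 mg/L

C₀ = Dose / Vd = 514.0 / 312 = 1.647 mg/L
k = ln2 / t½ = 0.693147 / 30.4 = 0.02280 h⁻¹
C = C₀ · e^(−k·t) = 1.647 × e^(−0.02280 × 33.3)
  = 1.647 × 0.4680 = 0.7708 mg/L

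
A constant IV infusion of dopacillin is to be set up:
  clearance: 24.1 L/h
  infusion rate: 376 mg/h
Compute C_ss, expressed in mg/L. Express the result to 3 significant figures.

15.6 mg/L

At steady state Css = R₀ / CL = 376 / 24.10 = 15.60 mg/L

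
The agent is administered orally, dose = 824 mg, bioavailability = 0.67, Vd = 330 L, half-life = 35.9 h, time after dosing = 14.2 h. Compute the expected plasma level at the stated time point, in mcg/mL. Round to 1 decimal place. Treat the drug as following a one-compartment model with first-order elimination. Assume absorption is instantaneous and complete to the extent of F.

Amount reaching circulation = F × Dose = 0.67 × 824.0 = 552.1 mg
C₀ = F·Dose / Vd = 552.1 / 330 = 1.673 mg/L
k = ln2 / t½ = 0.693147 / 35.9 = 0.01931 h⁻¹
C = C₀ · e^(−k·t) = 1.673 × e^(−0.01931 × 14.2)
  = 1.673 × 0.7602 = 1.272 mg/L
(1.272 mg/L = 1.272 mcg/mL)

1.3 mcg/mL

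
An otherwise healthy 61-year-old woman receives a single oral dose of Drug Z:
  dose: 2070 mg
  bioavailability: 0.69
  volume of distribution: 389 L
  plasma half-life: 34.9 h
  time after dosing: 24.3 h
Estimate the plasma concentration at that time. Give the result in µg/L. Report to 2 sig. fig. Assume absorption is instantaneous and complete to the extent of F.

2300 µg/L

Amount reaching circulation = F × Dose = 0.69 × 2070 = 1428 mg
C₀ = F·Dose / Vd = 1428 / 389 = 3.671 mg/L
k = ln2 / t½ = 0.693147 / 34.9 = 0.01986 h⁻¹
C = C₀ · e^(−k·t) = 3.671 × e^(−0.01986 × 24.3)
  = 3.671 × 0.6172 = 2.266 mg/L
Convert: 2.266 mg/L × 1000 = 2266 µg/L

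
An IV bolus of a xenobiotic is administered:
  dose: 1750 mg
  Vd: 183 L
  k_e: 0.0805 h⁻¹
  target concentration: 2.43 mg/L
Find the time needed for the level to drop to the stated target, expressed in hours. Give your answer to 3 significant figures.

C₀ = Dose / Vd = 1750 / 183 = 9.563 mg/L
t = ln(C₀ / C) / k = ln(9.563 / 2.43) / 0.08050
  = ln(3.935) / 0.08050 = 1.370 / 0.08050 = 17.02 h

17.0 h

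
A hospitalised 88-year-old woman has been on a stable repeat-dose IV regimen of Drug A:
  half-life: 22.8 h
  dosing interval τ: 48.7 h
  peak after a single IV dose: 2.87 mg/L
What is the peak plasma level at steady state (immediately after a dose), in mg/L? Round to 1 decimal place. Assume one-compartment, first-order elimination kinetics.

3.7 mg/L

k = ln2 / t½ = 0.693147 / 22.8 = 0.03040 h⁻¹
e^(−kτ) = e^(−0.03040 × 48.7) = 0.2275
Accumulation ratio R = 1 / (1 − e^(−kτ)) = 1 / (1 − 0.2275) = 1.294
Steady-state peak = C₀ × R = 2.87 × 1.294 = 3.714 mg/L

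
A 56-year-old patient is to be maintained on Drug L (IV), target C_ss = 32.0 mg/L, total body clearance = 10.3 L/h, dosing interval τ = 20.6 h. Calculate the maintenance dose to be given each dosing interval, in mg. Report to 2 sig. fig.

At steady state, Dose/τ = Css × CL.
Dose = Css × CL × τ = 32.0 × 10.30 × 20.6 = 6790 mg

6800 mg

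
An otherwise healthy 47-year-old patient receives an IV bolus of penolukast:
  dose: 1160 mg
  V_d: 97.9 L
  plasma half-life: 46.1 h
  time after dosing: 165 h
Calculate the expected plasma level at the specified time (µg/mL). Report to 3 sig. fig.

0.991 µg/mL

C₀ = Dose / Vd = 1160 / 97.9 = 11.85 mg/L
k = ln2 / t½ = 0.693147 / 46.1 = 0.01504 h⁻¹
C = C₀ · e^(−k·t) = 11.85 × e^(−0.01504 × 165)
  = 11.85 × 0.08361 = 0.9908 mg/L
(0.9908 mg/L = 0.9908 µg/mL)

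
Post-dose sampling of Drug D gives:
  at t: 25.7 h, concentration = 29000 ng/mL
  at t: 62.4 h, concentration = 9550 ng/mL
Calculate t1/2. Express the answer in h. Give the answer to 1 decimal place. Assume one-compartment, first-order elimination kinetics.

22.9 h

k = ln(C₁/C₂) / (t₂ − t₁) = ln(29000/9550) / (62.4 − 25.7)
  = 1.111 / 36.70 = 0.03027 h⁻¹
t½ = ln2 / k = 0.693147 / 0.03027 = 22.90 h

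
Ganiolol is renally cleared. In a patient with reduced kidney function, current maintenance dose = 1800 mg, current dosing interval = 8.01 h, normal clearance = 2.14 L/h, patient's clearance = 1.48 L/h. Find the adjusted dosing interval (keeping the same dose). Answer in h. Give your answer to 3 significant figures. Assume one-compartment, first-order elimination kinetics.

11.6 h

To keep the same average steady-state level, dosing rate must scale with clearance.
CL ratio = 1.48 / 2.14 = 0.6916
New interval (same dose) = 8.01 / 0.6916 = 11.58 h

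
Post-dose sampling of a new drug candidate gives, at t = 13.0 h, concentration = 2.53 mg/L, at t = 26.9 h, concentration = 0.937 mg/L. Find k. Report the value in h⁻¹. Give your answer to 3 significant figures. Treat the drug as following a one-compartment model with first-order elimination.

k = ln(C₁/C₂) / (t₂ − t₁) = ln(2.53/0.937) / (26.9 − 13.0)
  = 0.9933 / 13.90 = 0.07146 h⁻¹

0.0715 h⁻¹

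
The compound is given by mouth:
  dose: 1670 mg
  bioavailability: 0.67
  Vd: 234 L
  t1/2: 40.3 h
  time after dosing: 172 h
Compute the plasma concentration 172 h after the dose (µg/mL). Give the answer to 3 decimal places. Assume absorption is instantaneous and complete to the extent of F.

Amount reaching circulation = F × Dose = 0.67 × 1670 = 1119 mg
C₀ = F·Dose / Vd = 1119 / 234 = 4.782 mg/L
k = ln2 / t½ = 0.693147 / 40.3 = 0.01720 h⁻¹
C = C₀ · e^(−k·t) = 4.782 × e^(−0.01720 × 172)
  = 4.782 × 0.05190 = 0.2482 mg/L
(0.2482 mg/L = 0.2482 µg/mL)

0.248 µg/mL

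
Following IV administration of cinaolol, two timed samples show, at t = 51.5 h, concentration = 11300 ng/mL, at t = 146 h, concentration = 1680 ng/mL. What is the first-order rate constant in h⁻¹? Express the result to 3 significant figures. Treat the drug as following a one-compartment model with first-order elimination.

0.0202 h⁻¹

k = ln(C₁/C₂) / (t₂ − t₁) = ln(11300/1680) / (146 − 51.5)
  = 1.906 / 94.50 = 0.02017 h⁻¹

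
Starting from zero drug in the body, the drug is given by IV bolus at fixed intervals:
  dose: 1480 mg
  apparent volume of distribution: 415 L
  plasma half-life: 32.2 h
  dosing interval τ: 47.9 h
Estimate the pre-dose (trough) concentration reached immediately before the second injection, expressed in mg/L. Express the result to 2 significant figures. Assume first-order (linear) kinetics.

C₀ per dose = Dose / Vd = 1480 / 415 = 3.566 mg/L
k = ln2 / t½ = 0.693147 / 32.2 = 0.02153 h⁻¹
Fraction remaining after one interval: r = e^(−kτ) = e^(−0.02153 × 47.9) = 0.3565
Before dose 2, 1 dose has been given (aged 1τ).
C_trough = C₀ × r = 3.566 × 0.3565 = 1.271 mg/L

1.3 mg/L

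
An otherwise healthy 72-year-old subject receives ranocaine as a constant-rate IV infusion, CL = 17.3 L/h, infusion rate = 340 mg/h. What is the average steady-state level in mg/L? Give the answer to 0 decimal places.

20 mg/L

At steady state Css = R₀ / CL = 340 / 17.30 = 19.65 mg/L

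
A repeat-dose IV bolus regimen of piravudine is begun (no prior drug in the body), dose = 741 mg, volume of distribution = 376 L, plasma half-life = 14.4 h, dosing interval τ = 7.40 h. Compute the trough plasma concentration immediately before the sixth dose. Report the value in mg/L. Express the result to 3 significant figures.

C₀ per dose = Dose / Vd = 741 / 376 = 1.971 mg/L
k = ln2 / t½ = 0.693147 / 14.4 = 0.04814 h⁻¹
Fraction remaining after one interval: r = e^(−kτ) = e^(−0.04814 × 7.40) = 0.7003
Before dose 6, 5 doses have been given (aged 1τ, 2τ, 3τ, 4τ, 5τ).
C_trough = C₀ × (r + r² + … + r^5) = C₀ × r(1−r^5)/(1−r)
        = 1.971 × 0.7003 × (1 − 0.1684) / (1 − 0.7003) = 3.830 mg/L

3.83 mg/L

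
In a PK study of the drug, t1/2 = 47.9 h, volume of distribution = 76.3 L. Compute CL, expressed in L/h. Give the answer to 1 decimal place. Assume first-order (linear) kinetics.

k = ln2 / t½ = 0.693147 / 47.9 = 0.01447 h⁻¹
CL = k × Vd = 0.01447 × 76.3 = 1.104 L/h

1.1 L/h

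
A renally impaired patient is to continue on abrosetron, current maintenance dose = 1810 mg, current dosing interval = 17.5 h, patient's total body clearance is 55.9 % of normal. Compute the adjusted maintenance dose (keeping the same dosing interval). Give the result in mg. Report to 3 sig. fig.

1010 mg

To keep the same average steady-state level, dosing rate must scale with clearance.
CL ratio = 55.9 / 100 = 0.5590
New dose (same interval) = 1810 × 0.5590 = 1012 mg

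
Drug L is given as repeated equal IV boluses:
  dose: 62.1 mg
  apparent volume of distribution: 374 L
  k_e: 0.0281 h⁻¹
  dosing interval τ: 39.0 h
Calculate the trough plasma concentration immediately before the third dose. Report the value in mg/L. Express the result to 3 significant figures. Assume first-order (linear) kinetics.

C₀ per dose = Dose / Vd = 62.1 / 374 = 0.1660 mg/L
Fraction remaining after one interval: r = e^(−kτ) = e^(−0.02810 × 39.0) = 0.3342
Before dose 3, 2 doses have been given (aged 1τ, 2τ).
C_trough = C₀ × (r + r²) = 0.1660 × (0.3342 + 0.1117) = 0.07402 mg/L

0.0740 mg/L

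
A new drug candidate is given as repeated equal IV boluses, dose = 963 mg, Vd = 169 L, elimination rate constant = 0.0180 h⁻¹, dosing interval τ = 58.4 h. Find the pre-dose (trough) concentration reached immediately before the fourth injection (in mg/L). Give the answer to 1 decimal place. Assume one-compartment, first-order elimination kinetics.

2.9 mg/L

C₀ per dose = Dose / Vd = 963 / 169 = 5.698 mg/L
Fraction remaining after one interval: r = e^(−kτ) = e^(−0.01800 × 58.4) = 0.3495
Before dose 4, 3 doses have been given (aged 1τ, 2τ, 3τ).
C_trough = C₀ × (r + r² + … + r^3) = C₀ × r(1−r^3)/(1−r)
        = 5.698 × 0.3495 × (1 − 0.04269) / (1 − 0.3495) = 2.931 mg/L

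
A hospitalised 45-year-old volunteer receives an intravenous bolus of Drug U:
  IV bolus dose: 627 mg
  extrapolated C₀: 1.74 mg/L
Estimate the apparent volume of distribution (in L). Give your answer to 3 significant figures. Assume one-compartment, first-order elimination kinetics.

360 L

Vd = Dose / C₀ = 627.0 / 1.74 = 360.3 L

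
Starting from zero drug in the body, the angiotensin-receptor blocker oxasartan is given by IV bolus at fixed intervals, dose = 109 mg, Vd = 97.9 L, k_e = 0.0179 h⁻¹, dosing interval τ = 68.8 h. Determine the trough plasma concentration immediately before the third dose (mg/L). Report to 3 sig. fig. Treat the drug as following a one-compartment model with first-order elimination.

C₀ per dose = Dose / Vd = 109 / 97.9 = 1.113 mg/L
Fraction remaining after one interval: r = e^(−kτ) = e^(−0.01790 × 68.8) = 0.2918
Before dose 3, 2 doses have been given (aged 1τ, 2τ).
C_trough = C₀ × (r + r²) = 1.113 × (0.2918 + 0.08515) = 0.4195 mg/L

0.420 mg/L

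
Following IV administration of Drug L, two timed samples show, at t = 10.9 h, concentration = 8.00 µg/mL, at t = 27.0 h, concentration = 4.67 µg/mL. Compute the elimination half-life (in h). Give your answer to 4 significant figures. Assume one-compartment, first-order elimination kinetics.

20.73 h

k = ln(C₁/C₂) / (t₂ − t₁) = ln(8.00/4.67) / (27.0 − 10.9)
  = 0.5383 / 16.10 = 0.03343 h⁻¹
t½ = ln2 / k = 0.693147 / 0.03343 = 20.73 h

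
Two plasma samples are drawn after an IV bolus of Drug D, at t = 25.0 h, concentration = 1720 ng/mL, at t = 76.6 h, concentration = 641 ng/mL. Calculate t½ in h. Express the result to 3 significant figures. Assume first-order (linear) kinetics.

36.2 h

k = ln(C₁/C₂) / (t₂ − t₁) = ln(1720/641) / (76.6 − 25.0)
  = 0.9871 / 51.60 = 0.01913 h⁻¹
t½ = ln2 / k = 0.693147 / 0.01913 = 36.23 h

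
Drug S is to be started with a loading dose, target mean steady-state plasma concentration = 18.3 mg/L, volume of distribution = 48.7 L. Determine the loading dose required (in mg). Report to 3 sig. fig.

LD = Css × Vd = 18.3 × 48.7 = 891.2 mg

891 mg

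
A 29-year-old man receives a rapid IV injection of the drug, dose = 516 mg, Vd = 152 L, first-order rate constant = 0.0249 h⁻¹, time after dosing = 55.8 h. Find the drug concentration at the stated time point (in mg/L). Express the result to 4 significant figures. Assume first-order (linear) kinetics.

0.8460 mg/L

C₀ = Dose / Vd = 516.0 / 152 = 3.395 mg/L
C = C₀ · e^(−k·t) = 3.395 × e^(−0.02490 × 55.8)
  = 3.395 × 0.2492 = 0.8460 mg/L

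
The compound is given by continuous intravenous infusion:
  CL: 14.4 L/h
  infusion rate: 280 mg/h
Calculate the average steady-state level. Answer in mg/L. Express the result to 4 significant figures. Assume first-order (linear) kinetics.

19.44 mg/L

At steady state Css = R₀ / CL = 280 / 14.40 = 19.44 mg/L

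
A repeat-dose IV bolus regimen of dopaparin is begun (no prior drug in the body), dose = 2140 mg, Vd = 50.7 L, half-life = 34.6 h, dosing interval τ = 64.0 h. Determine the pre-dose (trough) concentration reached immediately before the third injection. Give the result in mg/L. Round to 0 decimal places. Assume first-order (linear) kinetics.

C₀ per dose = Dose / Vd = 2140 / 50.7 = 42.21 mg/L
k = ln2 / t½ = 0.693147 / 34.6 = 0.02003 h⁻¹
Fraction remaining after one interval: r = e^(−kτ) = e^(−0.02003 × 64.0) = 0.2775
Before dose 3, 2 doses have been given (aged 1τ, 2τ).
C_trough = C₀ × (r + r²) = 42.21 × (0.2775 + 0.07701) = 14.96 mg/L

15 mg/L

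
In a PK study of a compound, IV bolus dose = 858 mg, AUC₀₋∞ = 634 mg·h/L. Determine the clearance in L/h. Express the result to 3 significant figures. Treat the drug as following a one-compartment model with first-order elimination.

1.35 L/h

CL = Dose / AUC = 858 / 634 = 1.353 L/h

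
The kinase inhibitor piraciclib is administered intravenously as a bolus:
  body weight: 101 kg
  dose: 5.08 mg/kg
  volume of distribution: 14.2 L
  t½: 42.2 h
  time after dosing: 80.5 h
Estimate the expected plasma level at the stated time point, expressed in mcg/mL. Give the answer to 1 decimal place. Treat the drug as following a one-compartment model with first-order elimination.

Total dose = 5.08 × 101 = 513.1 mg
C₀ = Dose / Vd = 513.1 / 14.2 = 36.13 mg/L
k = ln2 / t½ = 0.693147 / 42.2 = 0.01643 h⁻¹
C = C₀ · e^(−k·t) = 36.13 × e^(−0.01643 × 80.5)
  = 36.13 × 0.2664 = 9.625 mg/L
(9.625 mg/L = 9.625 mcg/mL)

9.6 mcg/mL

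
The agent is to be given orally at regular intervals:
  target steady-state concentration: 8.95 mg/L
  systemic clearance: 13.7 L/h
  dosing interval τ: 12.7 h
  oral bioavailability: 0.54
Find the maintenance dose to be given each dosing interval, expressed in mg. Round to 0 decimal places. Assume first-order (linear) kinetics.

At steady state, F × (Dose/τ) = Css × CL.
Dose = Css × CL × τ / F = 8.95 × 13.70 × 12.7 / 0.54 = 2884 mg

2884 mg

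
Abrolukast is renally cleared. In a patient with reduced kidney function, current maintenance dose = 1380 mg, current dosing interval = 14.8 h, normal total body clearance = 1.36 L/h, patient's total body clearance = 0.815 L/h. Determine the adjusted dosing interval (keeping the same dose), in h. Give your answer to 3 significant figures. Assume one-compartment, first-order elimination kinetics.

24.7 h

To keep the same average steady-state level, dosing rate must scale with clearance.
CL ratio = 0.815 / 1.36 = 0.5993
New interval (same dose) = 14.8 / 0.5993 = 24.70 h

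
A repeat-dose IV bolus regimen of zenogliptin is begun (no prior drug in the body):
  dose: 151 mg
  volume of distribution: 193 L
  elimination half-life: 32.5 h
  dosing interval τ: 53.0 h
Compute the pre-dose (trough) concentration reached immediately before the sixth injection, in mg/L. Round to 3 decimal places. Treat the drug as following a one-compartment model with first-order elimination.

0.372 mg/L

C₀ per dose = Dose / Vd = 151 / 193 = 0.7824 mg/L
k = ln2 / t½ = 0.693147 / 32.5 = 0.02133 h⁻¹
Fraction remaining after one interval: r = e^(−kτ) = e^(−0.02133 × 53.0) = 0.3229
Before dose 6, 5 doses have been given (aged 1τ, 2τ, 3τ, 4τ, 5τ).
C_trough = C₀ × (r + r² + … + r^5) = C₀ × r(1−r^5)/(1−r)
        = 0.7824 × 0.3229 × (1 − 0.003510) / (1 − 0.3229) = 0.3718 mg/L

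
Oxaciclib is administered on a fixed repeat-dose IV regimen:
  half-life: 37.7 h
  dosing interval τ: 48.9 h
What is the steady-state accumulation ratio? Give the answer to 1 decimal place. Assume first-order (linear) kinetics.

1.7

k = ln2 / t½ = 0.693147 / 37.7 = 0.01839 h⁻¹
e^(−kτ) = e^(−0.01839 × 48.9) = 0.4069
Accumulation ratio R = 1 / (1 − e^(−kτ)) = 1 / (1 − 0.4069) = 1.686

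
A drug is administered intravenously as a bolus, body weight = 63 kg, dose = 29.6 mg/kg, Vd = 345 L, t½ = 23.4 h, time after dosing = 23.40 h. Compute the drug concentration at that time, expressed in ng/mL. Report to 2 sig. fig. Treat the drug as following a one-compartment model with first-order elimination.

Total dose = 29.6 × 63 = 1865 mg
C₀ = Dose / Vd = 1865 / 345 = 5.406 mg/L
k = ln2 / t½ = 0.693147 / 23.4 = 0.02962 h⁻¹
t / t½ = 23.40 / 23.4 = 1 half-lives
C = C₀ × (1/2)^1 = 5.406 × 0.5000 = 2.703 mg/L
Convert: 2.703 mg/L × 1000 = 2703 ng/mL

2700 ng/mL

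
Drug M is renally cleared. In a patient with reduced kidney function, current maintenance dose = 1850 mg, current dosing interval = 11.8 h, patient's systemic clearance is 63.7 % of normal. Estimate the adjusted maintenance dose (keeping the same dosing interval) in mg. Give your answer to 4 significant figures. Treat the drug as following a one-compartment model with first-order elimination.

To keep the same average steady-state level, dosing rate must scale with clearance.
CL ratio = 63.7 / 100 = 0.6370
New dose (same interval) = 1850 × 0.6370 = 1178 mg

1178 mg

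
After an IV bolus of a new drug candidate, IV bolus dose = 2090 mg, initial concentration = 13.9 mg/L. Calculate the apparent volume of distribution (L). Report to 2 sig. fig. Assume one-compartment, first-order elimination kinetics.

Vd = Dose / C₀ = 2090 / 13.9 = 150.4 L

150 L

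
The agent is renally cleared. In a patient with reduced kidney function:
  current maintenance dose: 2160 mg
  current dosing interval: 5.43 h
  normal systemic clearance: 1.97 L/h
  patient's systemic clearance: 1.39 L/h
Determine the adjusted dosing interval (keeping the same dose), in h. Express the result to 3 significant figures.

To keep the same average steady-state level, dosing rate must scale with clearance.
CL ratio = 1.39 / 1.97 = 0.7056
New interval (same dose) = 5.43 / 0.7056 = 7.696 h

7.70 h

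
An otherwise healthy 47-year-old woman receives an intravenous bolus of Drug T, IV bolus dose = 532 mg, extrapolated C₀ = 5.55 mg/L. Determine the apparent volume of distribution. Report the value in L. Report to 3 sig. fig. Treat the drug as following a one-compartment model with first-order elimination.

95.9 L

Vd = Dose / C₀ = 532.0 / 5.55 = 95.86 L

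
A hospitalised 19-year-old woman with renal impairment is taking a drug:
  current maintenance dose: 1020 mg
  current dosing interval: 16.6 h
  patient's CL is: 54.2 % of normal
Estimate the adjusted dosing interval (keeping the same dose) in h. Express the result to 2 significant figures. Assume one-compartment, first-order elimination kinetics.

31 h

To keep the same average steady-state level, dosing rate must scale with clearance.
CL ratio = 54.2 / 100 = 0.5420
New interval (same dose) = 16.6 / 0.5420 = 30.63 h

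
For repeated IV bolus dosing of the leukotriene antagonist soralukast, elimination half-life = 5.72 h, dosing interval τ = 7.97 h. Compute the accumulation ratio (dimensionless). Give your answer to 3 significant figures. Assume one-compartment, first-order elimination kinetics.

k = ln2 / t½ = 0.693147 / 5.72 = 0.1212 h⁻¹
e^(−kτ) = e^(−0.1212 × 7.97) = 0.3806
Accumulation ratio R = 1 / (1 − e^(−kτ)) = 1 / (1 − 0.3806) = 1.614

1.61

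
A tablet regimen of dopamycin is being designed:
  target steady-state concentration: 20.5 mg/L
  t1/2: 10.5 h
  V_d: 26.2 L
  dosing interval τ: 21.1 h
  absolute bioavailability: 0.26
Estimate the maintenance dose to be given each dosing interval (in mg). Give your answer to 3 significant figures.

2880 mg

k = ln2 / t½ = 0.693147 / 10.5 = 0.06601 h⁻¹
CL = k × Vd = 0.06601 × 26.2 = 1.729 L/h
At steady state, F × (Dose/τ) = Css × CL.
Dose = Css × CL × τ / F = 20.5 × 1.729 × 21.1 / 0.26 = 2876 mg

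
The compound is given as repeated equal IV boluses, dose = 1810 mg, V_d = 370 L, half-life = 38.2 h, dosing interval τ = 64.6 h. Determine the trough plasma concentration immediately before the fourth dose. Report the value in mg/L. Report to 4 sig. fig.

2.129 mg/L

C₀ per dose = Dose / Vd = 1810 / 370 = 4.892 mg/L
k = ln2 / t½ = 0.693147 / 38.2 = 0.01815 h⁻¹
Fraction remaining after one interval: r = e^(−kτ) = e^(−0.01815 × 64.6) = 0.3096
Before dose 4, 3 doses have been given (aged 1τ, 2τ, 3τ).
C_trough = C₀ × (r + r² + … + r^3) = C₀ × r(1−r^3)/(1−r)
        = 4.892 × 0.3096 × (1 − 0.02968) / (1 − 0.3096) = 2.129 mg/L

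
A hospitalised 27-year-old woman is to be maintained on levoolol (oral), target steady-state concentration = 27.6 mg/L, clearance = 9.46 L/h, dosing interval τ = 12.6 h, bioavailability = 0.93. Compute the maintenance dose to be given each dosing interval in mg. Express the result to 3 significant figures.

At steady state, F × (Dose/τ) = Css × CL.
Dose = Css × CL × τ / F = 27.6 × 9.460 × 12.6 / 0.93 = 3537 mg

3540 mg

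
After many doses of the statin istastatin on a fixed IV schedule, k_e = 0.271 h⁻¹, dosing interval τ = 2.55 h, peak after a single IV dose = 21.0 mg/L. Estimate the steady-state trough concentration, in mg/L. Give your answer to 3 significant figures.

21.1 mg/L

e^(−kτ) = e^(−0.2710 × 2.55) = 0.5010
Accumulation ratio R = 1 / (1 − e^(−kτ)) = 1 / (1 − 0.5010) = 2.004
Steady-state trough = C₀ × R × e^(−kτ) = 21.0 × 2.004 × 0.5010 = 21.08 mg/L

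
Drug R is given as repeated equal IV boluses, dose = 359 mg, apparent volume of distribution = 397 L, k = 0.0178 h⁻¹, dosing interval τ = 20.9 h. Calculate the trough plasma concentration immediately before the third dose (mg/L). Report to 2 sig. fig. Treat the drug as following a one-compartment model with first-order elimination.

1.1 mg/L

C₀ per dose = Dose / Vd = 359 / 397 = 0.9043 mg/L
Fraction remaining after one interval: r = e^(−kτ) = e^(−0.01780 × 20.9) = 0.6893
Before dose 3, 2 doses have been given (aged 1τ, 2τ).
C_trough = C₀ × (r + r²) = 0.9043 × (0.6893 + 0.4751) = 1.053 mg/L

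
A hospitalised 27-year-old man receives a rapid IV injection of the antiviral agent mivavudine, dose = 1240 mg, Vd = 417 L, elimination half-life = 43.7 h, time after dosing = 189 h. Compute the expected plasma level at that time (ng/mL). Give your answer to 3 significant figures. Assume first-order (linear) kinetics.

148 ng/mL

C₀ = Dose / Vd = 1240 / 417 = 2.974 mg/L
k = ln2 / t½ = 0.693147 / 43.7 = 0.01586 h⁻¹
C = C₀ · e^(−k·t) = 2.974 × e^(−0.01586 × 189)
  = 2.974 × 0.04991 = 0.1484 mg/L
Convert: 0.1484 mg/L × 1000 = 148.4 ng/mL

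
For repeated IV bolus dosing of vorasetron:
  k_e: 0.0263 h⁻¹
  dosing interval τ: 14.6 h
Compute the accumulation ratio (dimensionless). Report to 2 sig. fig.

e^(−kτ) = e^(−0.02630 × 14.6) = 0.6811
Accumulation ratio R = 1 / (1 − e^(−kτ)) = 1 / (1 − 0.6811) = 3.136

3.1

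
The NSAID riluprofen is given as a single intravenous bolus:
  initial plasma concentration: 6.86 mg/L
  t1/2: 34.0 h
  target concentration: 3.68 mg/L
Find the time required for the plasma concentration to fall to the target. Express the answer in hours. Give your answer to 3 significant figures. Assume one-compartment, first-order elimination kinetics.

30.5 h

k = ln2 / t½ = 0.693147 / 34.0 = 0.02039 h⁻¹
t = ln(C₀ / C) / k = ln(6.860 / 3.68) / 0.02039
  = ln(1.864) / 0.02039 = 0.6227 / 0.02039 = 30.54 h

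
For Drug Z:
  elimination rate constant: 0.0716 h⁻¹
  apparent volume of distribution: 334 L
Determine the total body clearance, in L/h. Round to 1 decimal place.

CL = k × Vd = 0.0716 × 334 = 23.91 L/h

23.9 L/h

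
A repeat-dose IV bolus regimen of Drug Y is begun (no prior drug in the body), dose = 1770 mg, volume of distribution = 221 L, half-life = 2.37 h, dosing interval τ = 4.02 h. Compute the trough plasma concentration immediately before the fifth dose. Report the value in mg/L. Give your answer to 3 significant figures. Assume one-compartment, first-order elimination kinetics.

C₀ per dose = Dose / Vd = 1770 / 221 = 8.009 mg/L
k = ln2 / t½ = 0.693147 / 2.37 = 0.2925 h⁻¹
Fraction remaining after one interval: r = e^(−kτ) = e^(−0.2925 × 4.02) = 0.3086
Before dose 5, 4 doses have been given (aged 1τ, 2τ, 3τ, 4τ).
C_trough = C₀ × (r + r² + … + r^4) = C₀ × r(1−r^4)/(1−r)
        = 8.009 × 0.3086 × (1 − 0.009070) / (1 − 0.3086) = 3.542 mg/L

3.54 mg/L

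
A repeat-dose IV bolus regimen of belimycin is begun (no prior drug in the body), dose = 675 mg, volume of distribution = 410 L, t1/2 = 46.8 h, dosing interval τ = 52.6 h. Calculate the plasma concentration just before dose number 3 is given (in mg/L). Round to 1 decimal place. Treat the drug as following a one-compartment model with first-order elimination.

C₀ per dose = Dose / Vd = 675 / 410 = 1.646 mg/L
k = ln2 / t½ = 0.693147 / 46.8 = 0.01481 h⁻¹
Fraction remaining after one interval: r = e^(−kτ) = e^(−0.01481 × 52.6) = 0.4589
Before dose 3, 2 doses have been given (aged 1τ, 2τ).
C_trough = C₀ × (r + r²) = 1.646 × (0.4589 + 0.2106) = 1.102 mg/L

1.1 mg/L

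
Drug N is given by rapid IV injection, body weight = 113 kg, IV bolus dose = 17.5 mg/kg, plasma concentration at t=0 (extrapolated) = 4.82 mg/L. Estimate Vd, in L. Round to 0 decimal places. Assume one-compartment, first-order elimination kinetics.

410 L

Dose = 17.5 × 113 = 1978 mg
Vd = Dose / C₀ = 1978 / 4.82 = 410.4 L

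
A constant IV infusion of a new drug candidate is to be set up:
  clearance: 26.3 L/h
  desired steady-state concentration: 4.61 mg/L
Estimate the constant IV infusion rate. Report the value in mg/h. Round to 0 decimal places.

121 mg/h

At steady state, infusion rate R₀ = Css × CL = 4.61 × 26.30 = 121.2 mg/h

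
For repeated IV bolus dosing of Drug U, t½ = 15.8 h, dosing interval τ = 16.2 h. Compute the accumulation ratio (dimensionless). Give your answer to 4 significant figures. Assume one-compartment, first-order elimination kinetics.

k = ln2 / t½ = 0.693147 / 15.8 = 0.04387 h⁻¹
e^(−kτ) = e^(−0.04387 × 16.2) = 0.4913
Accumulation ratio R = 1 / (1 − e^(−kτ)) = 1 / (1 − 0.4913) = 1.966

1.966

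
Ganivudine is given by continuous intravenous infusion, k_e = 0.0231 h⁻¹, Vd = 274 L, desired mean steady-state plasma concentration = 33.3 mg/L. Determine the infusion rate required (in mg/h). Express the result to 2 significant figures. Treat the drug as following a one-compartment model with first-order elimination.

CL = k × Vd = 0.02310 × 274 = 6.329 L/h
At steady state, infusion rate R₀ = Css × CL = 33.3 × 6.329 = 210.8 mg/h

210 mg/h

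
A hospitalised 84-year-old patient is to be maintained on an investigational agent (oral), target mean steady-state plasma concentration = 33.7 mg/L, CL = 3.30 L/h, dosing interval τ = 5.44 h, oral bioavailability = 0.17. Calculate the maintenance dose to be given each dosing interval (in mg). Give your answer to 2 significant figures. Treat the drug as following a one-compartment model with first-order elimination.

At steady state, F × (Dose/τ) = Css × CL.
Dose = Css × CL × τ / F = 33.7 × 3.300 × 5.44 / 0.17 = 3559 mg

3600 mg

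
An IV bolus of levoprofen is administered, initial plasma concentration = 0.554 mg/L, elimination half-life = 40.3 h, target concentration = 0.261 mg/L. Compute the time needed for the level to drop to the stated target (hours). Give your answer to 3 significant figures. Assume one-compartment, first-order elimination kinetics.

k = ln2 / t½ = 0.693147 / 40.3 = 0.01720 h⁻¹
t = ln(C₀ / C) / k = ln(0.5540 / 0.261) / 0.01720
  = ln(2.123) / 0.01720 = 0.7528 / 0.01720 = 43.77 h

43.8 h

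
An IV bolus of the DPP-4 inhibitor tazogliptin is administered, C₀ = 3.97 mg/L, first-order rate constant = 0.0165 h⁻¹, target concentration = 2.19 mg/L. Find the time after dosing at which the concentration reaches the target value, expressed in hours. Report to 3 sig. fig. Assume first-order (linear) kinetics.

36.1 h

t = ln(C₀ / C) / k = ln(3.970 / 2.19) / 0.01650
  = ln(1.813) / 0.01650 = 0.5950 / 0.01650 = 36.06 h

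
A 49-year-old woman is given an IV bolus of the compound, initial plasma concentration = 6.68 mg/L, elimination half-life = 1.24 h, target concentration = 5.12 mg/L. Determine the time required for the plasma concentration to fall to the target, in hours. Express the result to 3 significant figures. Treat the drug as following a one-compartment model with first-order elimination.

0.476 h

k = ln2 / t½ = 0.693147 / 1.24 = 0.5590 h⁻¹
t = ln(C₀ / C) / k = ln(6.680 / 5.12) / 0.5590
  = ln(1.305) / 0.5590 = 0.2662 / 0.5590 = 0.4762 h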